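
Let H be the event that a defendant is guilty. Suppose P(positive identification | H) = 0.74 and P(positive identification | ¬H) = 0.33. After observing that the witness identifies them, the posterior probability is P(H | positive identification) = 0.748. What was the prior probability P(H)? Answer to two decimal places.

P(H) = 0.57

In odds form, posterior odds = prior odds × likelihood ratio, so prior odds = posterior odds ÷ LR.
Posterior odds = 0.748/(1−0.748) = 2.9683. LR = 0.74/0.33 = 2.2424.
Prior odds = 2.9683/2.2424 = 1.3237, so P(H) = 1.3237/(1+1.3237) ≈ 0.57.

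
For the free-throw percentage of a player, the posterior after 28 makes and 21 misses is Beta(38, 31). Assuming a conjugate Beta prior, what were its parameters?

Beta is conjugate to the binomial likelihood: posterior = Beta(a+s, b+f).
So a = 38 − 28 = 10 and b = 31 − 21 = 10.

Beta(10, 10)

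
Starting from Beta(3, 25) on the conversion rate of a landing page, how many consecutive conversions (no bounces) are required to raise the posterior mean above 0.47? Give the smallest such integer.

After k conversions and 0 bounces the posterior is Beta(3+k, 25), with mean (3+k)/(3+25+k).
Set (3+k)/(28+k) > 0.47 and solve: k > (0.47·28 − 3)/(1 − 0.47) = 19.170.
The smallest integer exceeding 19.170 is 20, and checking k=20: (23)/(48) = 0.4792 > 0.47.

k = 20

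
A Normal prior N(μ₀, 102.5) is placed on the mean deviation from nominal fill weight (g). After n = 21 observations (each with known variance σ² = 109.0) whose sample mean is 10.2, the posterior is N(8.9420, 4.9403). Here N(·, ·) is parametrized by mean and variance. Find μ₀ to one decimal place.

μ₀ = -15.9

With known observation variance, the Normal–Normal posterior has precision τ_n = τ₀ + n/σ² and mean μ_n = (τ₀μ₀ + (n/σ²)x̄)/τ_n.
Here τ₀ = 1/102.5 = 0.009756 and τ_data = 21/109.0 = 0.192661, so τ_n = 0.202417.
Rearranging for μ₀: μ₀ = (μ_n·τ_n − τ_data·x̄)/τ₀ = (8.9420·0.202417 − 0.192661·10.2) / 0.009756 = -0.155129/0.009756 ≈ -15.9.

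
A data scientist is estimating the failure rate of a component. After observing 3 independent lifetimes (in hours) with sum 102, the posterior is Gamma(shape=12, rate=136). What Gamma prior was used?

For an exponential likelihood with a Gamma(α, β) prior on the rate, n observations with total T give posterior Gamma(α+n, β+T).
So α = 12 − 3 = 9 and β = 136 − 102 = 34.

Gamma(shape=9, rate=34)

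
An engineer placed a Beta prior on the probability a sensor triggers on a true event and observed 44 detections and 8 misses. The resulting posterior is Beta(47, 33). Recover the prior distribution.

Beta(3, 25)

Beta is conjugate to the binomial likelihood: posterior = Beta(α+s, β+f).
So α = 47 − 44 = 3 and β = 33 − 8 = 25.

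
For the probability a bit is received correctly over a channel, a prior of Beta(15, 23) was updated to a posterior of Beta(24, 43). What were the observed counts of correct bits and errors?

Under Beta–binomial conjugacy the posterior parameters are (α+s, β+f).
Match parameters: s=24−15=9, f=43−23=20.

9 correct bits and 20 errors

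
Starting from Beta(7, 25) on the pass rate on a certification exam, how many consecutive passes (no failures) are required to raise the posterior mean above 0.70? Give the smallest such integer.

After k passes and 0 failures the posterior is Beta(7+k, 25), with mean (7+k)/(7+25+k).
Set (7+k)/(32+k) > 0.70 and solve: k > (0.70·32 − 7)/(1 − 0.70) = 51.333.
The smallest integer exceeding 51.333 is 52, and checking k=52: (59)/(84) = 0.7024 > 0.70.

k = 52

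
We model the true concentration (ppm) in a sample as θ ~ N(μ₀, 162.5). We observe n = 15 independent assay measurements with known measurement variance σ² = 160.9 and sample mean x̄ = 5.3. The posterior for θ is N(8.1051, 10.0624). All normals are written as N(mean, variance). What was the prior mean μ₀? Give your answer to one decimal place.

The posterior mean is a precision-weighted average: μ_n = (τ₀μ₀ + τ_data·x̄)/(τ₀+τ_data), with τ₀=1/σ₀² and τ_data=n/σ².
Here τ₀ = 1/162.5 = 0.006154 and τ_data = 15/160.9 = 0.093226, so τ_n = 0.099380.
Rearranging for μ₀: μ₀ = (μ_n·τ_n − τ_data·x̄)/τ₀ = (8.1051·0.099380 − 0.093226·5.3) / 0.006154 = 0.311387/0.006154 ≈ 50.6.

μ₀ = 50.6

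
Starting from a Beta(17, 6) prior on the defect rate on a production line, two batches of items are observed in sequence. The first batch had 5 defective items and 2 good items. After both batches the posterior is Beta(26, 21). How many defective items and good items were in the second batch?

Sequential conjugate updates are equivalent to a single update on the pooled data, so total successes = posterior α − prior α and total failures = posterior β − prior β.
Total across both batches: 26−17=9 defective items, 21−6=15 good items.
Subtract the first batch: 9−5=4 defective items and 15−2=13 good items.

4 defective items and 13 good items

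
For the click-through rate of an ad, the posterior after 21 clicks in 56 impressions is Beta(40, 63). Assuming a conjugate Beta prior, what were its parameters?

Beta(19, 28)

Beta is conjugate to the binomial likelihood: posterior = Beta(α+s, β+f).
So α = 40 − 21 = 19 and β = 63 − 35 = 28.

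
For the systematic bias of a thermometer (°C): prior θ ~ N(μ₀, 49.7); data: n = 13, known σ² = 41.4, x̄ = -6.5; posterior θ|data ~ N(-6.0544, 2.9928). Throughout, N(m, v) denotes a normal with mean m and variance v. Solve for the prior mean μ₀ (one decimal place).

μ₀ = 0.9

With known observation variance, the Normal–Normal posterior has precision τ_n = τ₀ + n/σ² and mean μ_n = (τ₀μ₀ + (n/σ²)x̄)/τ_n.
Here τ₀ = 1/49.7 = 0.020121 and τ_data = 13/41.4 = 0.314010, so τ_n = 0.334131.
Rearranging for μ₀: μ₀ = (μ_n·τ_n − τ_data·x̄)/τ₀ = (-6.0544·0.334131 − 0.314010·-6.5) / 0.020121 = 0.018102/0.020121 ≈ 0.9.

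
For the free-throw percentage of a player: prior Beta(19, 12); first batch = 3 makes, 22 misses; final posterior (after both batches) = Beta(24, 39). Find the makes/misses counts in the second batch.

Because Beta–binomial updating is additive in the counts, the combined data contributed (α_post−α_prior, β_post−β_prior) successes and failures.
Total across both batches: 24−19=5 makes, 39−12=27 misses.
Subtract the first batch: 5−3=2 makes and 27−22=5 misses.

2 makes and 5 misses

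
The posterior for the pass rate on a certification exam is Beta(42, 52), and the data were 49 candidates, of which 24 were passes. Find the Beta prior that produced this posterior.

Beta(18, 27)

Beta is conjugate to the binomial likelihood: posterior = Beta(a+s, b+f).
So a = 42 − 24 = 18 and b = 52 − 25 = 27.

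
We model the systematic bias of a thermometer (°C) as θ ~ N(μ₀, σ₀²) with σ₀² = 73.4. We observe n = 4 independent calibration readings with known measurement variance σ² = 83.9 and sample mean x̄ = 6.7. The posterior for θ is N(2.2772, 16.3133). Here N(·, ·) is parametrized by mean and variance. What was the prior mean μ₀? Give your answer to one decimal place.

With known observation variance, the Normal–Normal posterior has precision τ_n = τ₀ + n/σ² and mean μ_n = (τ₀μ₀ + (n/σ²)x̄)/τ_n.
Here τ₀ = 1/73.4 = 0.013624 and τ_data = 4/83.9 = 0.047676, so τ_n = 0.061300.
Rearranging for μ₀: μ₀ = (μ_n·τ_n − τ_data·x̄)/τ₀ = (2.2772·0.061300 − 0.047676·6.7) / 0.013624 = -0.179837/0.013624 ≈ -13.2.

μ₀ = -13.2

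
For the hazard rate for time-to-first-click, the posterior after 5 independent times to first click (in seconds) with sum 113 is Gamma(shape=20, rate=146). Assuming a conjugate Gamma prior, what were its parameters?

For an exponential likelihood with a Gamma(α, β) prior on the rate, n observations with total T give posterior Gamma(α+n, β+T).
So α = 20 − 5 = 15 and β = 146 − 113 = 33.

Gamma(shape=15, rate=33)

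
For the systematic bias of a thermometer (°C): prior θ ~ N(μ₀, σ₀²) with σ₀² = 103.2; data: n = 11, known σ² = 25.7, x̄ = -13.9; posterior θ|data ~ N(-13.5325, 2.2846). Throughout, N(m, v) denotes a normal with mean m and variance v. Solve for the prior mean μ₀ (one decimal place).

The posterior mean is a precision-weighted average: μ_n = (τ₀μ₀ + τ_data·x̄)/(τ₀+τ_data), with τ₀=1/σ₀² and τ_data=n/σ².
Here τ₀ = 1/103.2 = 0.009690 and τ_data = 11/25.7 = 0.428016, so τ_n = 0.437706.
Rearranging for μ₀: μ₀ = (μ_n·τ_n − τ_data·x̄)/τ₀ = (-13.5325·0.437706 − 0.428016·-13.9) / 0.009690 = 0.026166/0.009690 ≈ 2.7.

μ₀ = 2.7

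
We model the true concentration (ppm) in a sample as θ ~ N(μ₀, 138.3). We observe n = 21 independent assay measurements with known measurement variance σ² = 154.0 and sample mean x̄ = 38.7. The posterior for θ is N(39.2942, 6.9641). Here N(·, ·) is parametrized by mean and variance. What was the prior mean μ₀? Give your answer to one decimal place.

With known observation variance, the Normal–Normal posterior has precision τ_n = τ₀ + n/σ² and mean μ_n = (τ₀μ₀ + (n/σ²)x̄)/τ_n.
Here τ₀ = 1/138.3 = 0.007231 and τ_data = 21/154.0 = 0.136364, so τ_n = 0.143595.
Rearranging for μ₀: μ₀ = (μ_n·τ_n − τ_data·x̄)/τ₀ = (39.2942·0.143595 − 0.136364·38.7) / 0.007231 = 0.365164/0.007231 ≈ 50.5.

μ₀ = 50.5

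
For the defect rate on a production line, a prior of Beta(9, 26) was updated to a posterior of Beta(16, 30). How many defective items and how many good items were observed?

Beta is conjugate to the binomial likelihood: posterior = Beta(α+s, β+f).
So s = 16 − 9 = 7 and f = 30 − 26 = 4.

7 defective items and 4 good items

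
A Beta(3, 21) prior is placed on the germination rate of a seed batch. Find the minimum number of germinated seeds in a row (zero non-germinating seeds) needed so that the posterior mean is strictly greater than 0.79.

After k germinated seeds and 0 non-germinating seeds the posterior is Beta(3+k, 21), with mean (3+k)/(3+21+k).
Set (3+k)/(24+k) > 0.79 and solve: k > (0.79·24 − 3)/(1 − 0.79) = 76.000.
The smallest integer exceeding 76.000 is 77.

k = 77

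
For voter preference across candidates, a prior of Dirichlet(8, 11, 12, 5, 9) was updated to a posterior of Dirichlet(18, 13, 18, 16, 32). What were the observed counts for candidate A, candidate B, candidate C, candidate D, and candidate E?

For a Dirichlet(α) prior with multinomial counts c, the posterior is Dirichlet(α + c) componentwise.
Counts are posterior − prior componentwise: 18−8=10, 13−11=2, 18−12=6, 16−5=11, 32−9=23.

counts (10, 2, 6, 11, 23)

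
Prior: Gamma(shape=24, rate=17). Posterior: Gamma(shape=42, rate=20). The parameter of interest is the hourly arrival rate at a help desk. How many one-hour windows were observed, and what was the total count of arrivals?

A Gamma(α, β) prior (rate parametrization) on a Poisson rate with n observations summing to S gives posterior Gamma(α+S, β+n).
Matching: Σxᵢ = 42 − 24 = 18 and n = 20 − 17 = 3.

n = 3 one-hour windows with total 18 arrivals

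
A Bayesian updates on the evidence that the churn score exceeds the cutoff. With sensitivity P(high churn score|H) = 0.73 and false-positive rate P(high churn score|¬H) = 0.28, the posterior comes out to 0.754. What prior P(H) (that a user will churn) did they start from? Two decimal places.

P(H) = 0.54

Bayes' rule in odds form gives O(H|E) = O(H)·[P(E|H)/P(E|¬H)], hence O(H) = O(H|E)/LR.
Posterior odds = 0.754/(1−0.754) = 3.0650. LR = 0.73/0.28 = 2.6071.
Prior odds = 3.0650/2.6071 = 1.1756, so P(H) = 1.1756/(1+1.1756) ≈ 0.54.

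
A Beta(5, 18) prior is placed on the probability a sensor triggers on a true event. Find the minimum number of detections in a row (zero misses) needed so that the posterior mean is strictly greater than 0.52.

k = 15

After k detections and 0 misses the posterior is Beta(5+k, 18), with mean (5+k)/(5+18+k).
Set (5+k)/(23+k) > 0.52 and solve: k > (0.52·23 − 5)/(1 − 0.52) = 14.500.
The smallest integer exceeding 14.500 is 15, and checking k=15: (20)/(38) = 0.5263 > 0.52.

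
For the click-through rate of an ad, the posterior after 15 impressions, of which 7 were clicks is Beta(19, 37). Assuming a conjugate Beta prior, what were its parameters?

Beta(12, 29)

Under Beta–binomial conjugacy the posterior parameters are (α+s, β+f).
Subtract the data counts: 19−7=12, 37−8=29.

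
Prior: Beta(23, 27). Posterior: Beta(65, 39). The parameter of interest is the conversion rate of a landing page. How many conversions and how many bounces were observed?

Under Beta–binomial conjugacy the posterior parameters are (α+s, β+f).
So s = 65 − 23 = 42 and f = 39 − 27 = 12.

42 conversions and 12 bounces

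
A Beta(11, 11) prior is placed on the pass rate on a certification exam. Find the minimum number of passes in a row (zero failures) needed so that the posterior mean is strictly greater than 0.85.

After k passes and 0 failures the posterior is Beta(11+k, 11), with mean (11+k)/(11+11+k).
Set (11+k)/(22+k) > 0.85 and solve: k > (0.85·22 − 11)/(1 − 0.85) = 51.333.
The smallest integer exceeding 51.333 is 52.

k = 52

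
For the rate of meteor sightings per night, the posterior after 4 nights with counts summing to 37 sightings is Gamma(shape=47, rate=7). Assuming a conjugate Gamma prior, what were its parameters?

Gamma–Poisson conjugacy: posterior shape = α + Σxᵢ, posterior rate = β + n.
So α = 47 − 37 = 10 and β = 7 − 4 = 3.

Gamma(shape=10, rate=3)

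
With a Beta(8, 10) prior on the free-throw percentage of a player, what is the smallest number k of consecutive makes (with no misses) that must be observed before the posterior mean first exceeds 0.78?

k = 28

After k makes and 0 misses the posterior is Beta(8+k, 10), with mean (8+k)/(8+10+k).
Set (8+k)/(18+k) > 0.78 and solve: k > (0.78·18 − 8)/(1 − 0.78) = 27.455.
The smallest integer exceeding 27.455 is 28.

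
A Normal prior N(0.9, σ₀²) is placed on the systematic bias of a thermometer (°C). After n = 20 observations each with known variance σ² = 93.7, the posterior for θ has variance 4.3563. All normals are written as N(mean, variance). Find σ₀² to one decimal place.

Posterior precision equals prior precision plus data precision: 1/σ_n² = 1/σ₀² + n/σ².
So 1/σ₀² = 1/4.3563 − 20/93.7 = 0.229553 − 0.213447 = 0.016106.
Hence σ₀² = 1/0.016106 ≈ 62.1.

σ₀² = 62.1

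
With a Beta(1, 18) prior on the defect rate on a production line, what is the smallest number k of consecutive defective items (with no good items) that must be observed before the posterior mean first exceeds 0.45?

k = 14

After k defective items and 0 good items the posterior is Beta(1+k, 18), with mean (1+k)/(1+18+k).
Set (1+k)/(19+k) > 0.45 and solve: k > (0.45·19 − 1)/(1 − 0.45) = 13.727.
The smallest integer exceeding 13.727 is 14, and checking k=14: (15)/(33) = 0.4545 > 0.45.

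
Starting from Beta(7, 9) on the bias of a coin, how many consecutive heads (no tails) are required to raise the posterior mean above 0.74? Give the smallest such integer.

After k heads and 0 tails the posterior is Beta(7+k, 9), with mean (7+k)/(7+9+k).
Set (7+k)/(16+k) > 0.74 and solve: k > (0.74·16 − 7)/(1 − 0.74) = 18.615.
The smallest integer exceeding 18.615 is 19, and checking k=19: (26)/(35) = 0.7429 > 0.74.

k = 19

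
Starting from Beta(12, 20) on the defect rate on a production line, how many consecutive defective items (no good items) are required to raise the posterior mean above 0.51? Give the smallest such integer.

After k defective items and 0 good items the posterior is Beta(12+k, 20), with mean (12+k)/(12+20+k).
Set (12+k)/(32+k) > 0.51 and solve: k > (0.51·32 − 12)/(1 − 0.51) = 8.816.
The smallest integer exceeding 8.816 is 9, and checking k=9: (21)/(41) = 0.5122 > 0.51.

k = 9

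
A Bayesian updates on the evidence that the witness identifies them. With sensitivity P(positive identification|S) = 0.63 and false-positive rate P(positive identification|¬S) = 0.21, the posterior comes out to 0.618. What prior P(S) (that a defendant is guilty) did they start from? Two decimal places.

P(S) = 0.35

Bayes' rule in odds form gives O(S|E) = O(S)·[P(E|S)/P(E|¬S)], hence O(S) = O(S|E)/LR.
Posterior odds = 0.618/(1−0.618) = 1.6178. LR = 0.63/0.21 = 3.0000.
Prior odds = 1.6178/3.0000 = 0.5393, so P(S) = 0.5393/(1+0.5393) ≈ 0.35.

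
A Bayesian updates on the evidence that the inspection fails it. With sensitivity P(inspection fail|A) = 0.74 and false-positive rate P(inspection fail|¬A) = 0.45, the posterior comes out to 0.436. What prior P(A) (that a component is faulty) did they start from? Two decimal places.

In odds form, posterior odds = prior odds × likelihood ratio, so prior odds = posterior odds ÷ LR.
Posterior odds = 0.436/(1−0.436) = 0.7730. LR = 0.74/0.45 = 1.6444.
Prior odds = 0.7730/1.6444 = 0.4701, so P(A) = 0.4701/(1+0.4701) ≈ 0.32.

P(A) = 0.32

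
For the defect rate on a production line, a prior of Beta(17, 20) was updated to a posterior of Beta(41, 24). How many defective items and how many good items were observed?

Beta is conjugate to the binomial likelihood: posterior = Beta(α+s, β+f).
So s = 41 − 17 = 24 and f = 24 − 20 = 4.

24 defective items and 4 good items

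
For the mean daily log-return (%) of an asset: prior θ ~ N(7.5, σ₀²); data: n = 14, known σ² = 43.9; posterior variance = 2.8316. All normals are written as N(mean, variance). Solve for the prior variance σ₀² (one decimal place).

σ₀² = 29.2

For the Normal–Normal model with known σ², precisions add: τ_n = τ₀ + n/σ².
So 1/σ₀² = 1/2.8316 − 14/43.9 = 0.353157 − 0.318907 = 0.034250.
Hence σ₀² = 1/0.034250 ≈ 29.2.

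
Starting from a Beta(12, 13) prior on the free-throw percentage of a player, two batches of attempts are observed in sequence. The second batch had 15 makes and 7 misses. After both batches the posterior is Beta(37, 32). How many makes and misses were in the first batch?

10 makes and 12 misses

Sequential conjugate updates are equivalent to a single update on the pooled data, so total successes = posterior α − prior α and total failures = posterior β − prior β.
Total across both batches: 37−12=25 makes, 32−13=19 misses.
Subtract the second batch: 25−15=10 makes and 19−7=12 misses.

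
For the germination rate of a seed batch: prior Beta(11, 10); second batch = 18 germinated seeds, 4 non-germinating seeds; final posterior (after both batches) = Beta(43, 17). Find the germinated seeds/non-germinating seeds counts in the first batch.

14 germinated seeds and 3 non-germinating seeds

Sequential conjugate updates are equivalent to a single update on the pooled data, so total successes = posterior α − prior α and total failures = posterior β − prior β.
Total across both batches: 43−11=32 germinated seeds, 17−10=7 non-germinating seeds.
Subtract the second batch: 32−18=14 germinated seeds and 7−4=3 non-germinating seeds.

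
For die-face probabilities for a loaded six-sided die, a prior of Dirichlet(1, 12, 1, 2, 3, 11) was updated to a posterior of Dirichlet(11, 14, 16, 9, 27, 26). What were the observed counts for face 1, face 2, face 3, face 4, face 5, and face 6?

For a Dirichlet(α) prior with multinomial counts c, the posterior is Dirichlet(α + c) componentwise.
Counts are posterior − prior componentwise: 11−1=10, 14−12=2, 16−1=15, 9−2=7, 27−3=24, 26−11=15.

counts (10, 2, 15, 7, 24, 15)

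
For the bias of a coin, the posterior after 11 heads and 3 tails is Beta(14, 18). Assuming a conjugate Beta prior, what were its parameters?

Beta is conjugate to the binomial likelihood: posterior = Beta(α+s, β+f).
So α = 14 − 11 = 3 and β = 18 − 3 = 15.

Beta(3, 15)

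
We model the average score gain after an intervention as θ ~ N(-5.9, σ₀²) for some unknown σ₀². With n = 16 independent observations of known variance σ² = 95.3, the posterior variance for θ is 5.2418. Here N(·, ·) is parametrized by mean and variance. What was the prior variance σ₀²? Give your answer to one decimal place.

σ₀² = 43.7

Posterior precision equals prior precision plus data precision: 1/σ_n² = 1/σ₀² + n/σ².
So 1/σ₀² = 1/5.2418 − 16/95.3 = 0.190774 − 0.167891 = 0.022883.
Hence σ₀² = 1/0.022883 ≈ 43.7.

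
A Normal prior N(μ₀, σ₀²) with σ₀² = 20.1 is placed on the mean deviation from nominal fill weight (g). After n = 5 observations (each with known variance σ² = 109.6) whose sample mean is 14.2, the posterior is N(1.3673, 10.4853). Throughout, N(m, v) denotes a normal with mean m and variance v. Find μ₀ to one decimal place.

μ₀ = -10.4

The posterior mean is a precision-weighted average: μ_n = (τ₀μ₀ + τ_data·x̄)/(τ₀+τ_data), with τ₀=1/σ₀² and τ_data=n/σ².
Here τ₀ = 1/20.1 = 0.049751 and τ_data = 5/109.6 = 0.045620, so τ_n = 0.095371.
Rearranging for μ₀: μ₀ = (μ_n·τ_n − τ_data·x̄)/τ₀ = (1.3673·0.095371 − 0.045620·14.2) / 0.049751 = -0.517403/0.049751 ≈ -10.4.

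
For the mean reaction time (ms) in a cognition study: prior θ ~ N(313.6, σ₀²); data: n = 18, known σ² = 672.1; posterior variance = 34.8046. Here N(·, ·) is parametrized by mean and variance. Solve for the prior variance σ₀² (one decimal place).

σ₀² = 512.8

For the Normal–Normal model with known σ², precisions add: τ_n = τ₀ + n/σ².
So 1/σ₀² = 1/34.8046 − 18/672.1 = 0.028732 − 0.026782 = 0.001950.
Hence σ₀² = 1/0.001950 ≈ 512.8.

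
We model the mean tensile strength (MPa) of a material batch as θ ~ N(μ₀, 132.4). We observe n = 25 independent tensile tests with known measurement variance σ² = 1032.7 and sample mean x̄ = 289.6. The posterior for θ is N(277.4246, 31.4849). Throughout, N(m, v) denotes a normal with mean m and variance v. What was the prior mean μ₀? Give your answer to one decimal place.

μ₀ = 238.4

With known observation variance, the Normal–Normal posterior has precision τ_n = τ₀ + n/σ² and mean μ_n = (τ₀μ₀ + (n/σ²)x̄)/τ_n.
Here τ₀ = 1/132.4 = 0.007553 and τ_data = 25/1032.7 = 0.024208, so τ_n = 0.031761.
Rearranging for μ₀: μ₀ = (μ_n·τ_n − τ_data·x̄)/τ₀ = (277.4246·0.031761 − 0.024208·289.6) / 0.007553 = 1.800646/0.007553 ≈ 238.4.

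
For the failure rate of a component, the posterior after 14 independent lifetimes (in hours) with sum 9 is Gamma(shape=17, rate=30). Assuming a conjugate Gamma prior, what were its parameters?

For an exponential likelihood with a Gamma(α, β) prior on the rate, n observations with total T give posterior Gamma(α+n, β+T).
So α = 17 − 14 = 3 and β = 30 − 9 = 21.

Gamma(shape=3, rate=21)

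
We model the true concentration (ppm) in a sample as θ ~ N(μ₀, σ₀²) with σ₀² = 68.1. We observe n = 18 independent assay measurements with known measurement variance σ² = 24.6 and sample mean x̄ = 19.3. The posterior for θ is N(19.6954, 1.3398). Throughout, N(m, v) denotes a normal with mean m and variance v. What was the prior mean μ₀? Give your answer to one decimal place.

μ₀ = 39.4

The posterior mean is a precision-weighted average: μ_n = (τ₀μ₀ + τ_data·x̄)/(τ₀+τ_data), with τ₀=1/σ₀² and τ_data=n/σ².
Here τ₀ = 1/68.1 = 0.014684 and τ_data = 18/24.6 = 0.731707, so τ_n = 0.746391.
Rearranging for μ₀: μ₀ = (μ_n·τ_n − τ_data·x̄)/τ₀ = (19.6954·0.746391 − 0.731707·19.3) / 0.014684 = 0.578524/0.014684 ≈ 39.4.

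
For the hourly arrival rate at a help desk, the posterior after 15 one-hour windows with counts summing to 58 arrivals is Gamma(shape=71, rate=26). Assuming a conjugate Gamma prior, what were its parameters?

A Gamma(α, β) prior (rate parametrization) on a Poisson rate with n observations summing to S gives posterior Gamma(α+S, β+n).
So α = 71 − 58 = 13 and β = 26 − 15 = 11.

Gamma(shape=13, rate=11)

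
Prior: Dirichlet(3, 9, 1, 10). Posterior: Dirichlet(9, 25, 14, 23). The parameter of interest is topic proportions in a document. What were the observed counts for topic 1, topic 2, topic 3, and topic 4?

For a Dirichlet(α) prior with multinomial counts c, the posterior is Dirichlet(α + c) componentwise.
Counts are posterior − prior componentwise: 9−3=6, 25−9=16, 14−1=13, 23−10=13.

counts (6, 16, 13, 13)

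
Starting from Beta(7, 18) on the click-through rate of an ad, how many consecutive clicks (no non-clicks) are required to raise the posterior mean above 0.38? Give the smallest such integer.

After k clicks and 0 non-clicks the posterior is Beta(7+k, 18), with mean (7+k)/(7+18+k).
Set (7+k)/(25+k) > 0.38 and solve: k > (0.38·25 − 7)/(1 − 0.38) = 4.032.
The smallest integer exceeding 4.032 is 5, and checking k=5: (12)/(30) = 0.4000 > 0.38.

k = 5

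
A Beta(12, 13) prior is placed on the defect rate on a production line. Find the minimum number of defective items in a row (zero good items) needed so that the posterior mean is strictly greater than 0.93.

k = 161

After k defective items and 0 good items the posterior is Beta(12+k, 13), with mean (12+k)/(12+13+k).
Set (12+k)/(25+k) > 0.93 and solve: k > (0.93·25 − 12)/(1 − 0.93) = 160.714.
The smallest integer exceeding 160.714 is 161, and checking k=161: (173)/(186) = 0.9301 > 0.93.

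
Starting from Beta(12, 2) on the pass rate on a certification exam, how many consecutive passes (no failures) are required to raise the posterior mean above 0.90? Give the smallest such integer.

After k passes and 0 failures the posterior is Beta(12+k, 2), with mean (12+k)/(12+2+k).
Set (12+k)/(14+k) > 0.90 and solve: k > (0.90·14 − 12)/(1 − 0.90) = 6.000.
The smallest integer exceeding 6.000 is 7.

k = 7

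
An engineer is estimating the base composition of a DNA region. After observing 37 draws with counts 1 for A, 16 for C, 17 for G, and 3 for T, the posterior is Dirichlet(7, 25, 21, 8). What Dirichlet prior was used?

Dirichlet(6, 9, 4, 5)

For a Dirichlet(α) prior with multinomial counts c, the posterior is Dirichlet(α + c) componentwise.
Subtract each count from the matching posterior parameter: 7−1=6, 25−16=9, 21−17=4, 8−3=5.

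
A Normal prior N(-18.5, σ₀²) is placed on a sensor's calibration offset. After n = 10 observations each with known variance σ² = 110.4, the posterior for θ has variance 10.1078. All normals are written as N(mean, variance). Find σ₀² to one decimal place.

Posterior precision equals prior precision plus data precision: 1/σ_n² = 1/σ₀² + n/σ².
So 1/σ₀² = 1/10.1078 − 10/110.4 = 0.098933 − 0.090580 = 0.008353.
Hence σ₀² = 1/0.008353 ≈ 119.7.

σ₀² = 119.7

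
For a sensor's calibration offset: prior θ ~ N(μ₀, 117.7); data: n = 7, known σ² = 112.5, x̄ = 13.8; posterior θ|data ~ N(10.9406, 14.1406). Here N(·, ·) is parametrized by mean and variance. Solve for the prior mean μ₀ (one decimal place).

The posterior mean is a precision-weighted average: μ_n = (τ₀μ₀ + τ_data·x̄)/(τ₀+τ_data), with τ₀=1/σ₀² and τ_data=n/σ².
Here τ₀ = 1/117.7 = 0.008496 and τ_data = 7/112.5 = 0.062222, so τ_n = 0.070718.
Rearranging for μ₀: μ₀ = (μ_n·τ_n − τ_data·x̄)/τ₀ = (10.9406·0.070718 − 0.062222·13.8) / 0.008496 = -0.084966/0.008496 ≈ -10.0.

μ₀ = -10.0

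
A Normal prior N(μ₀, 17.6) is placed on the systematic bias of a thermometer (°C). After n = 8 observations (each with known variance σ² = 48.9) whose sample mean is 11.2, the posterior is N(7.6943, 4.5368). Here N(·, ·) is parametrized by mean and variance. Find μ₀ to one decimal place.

μ₀ = -2.4

With known observation variance, the Normal–Normal posterior has precision τ_n = τ₀ + n/σ² and mean μ_n = (τ₀μ₀ + (n/σ²)x̄)/τ_n.
Here τ₀ = 1/17.6 = 0.056818 and τ_data = 8/48.9 = 0.163599, so τ_n = 0.220417.
Rearranging for μ₀: μ₀ = (μ_n·τ_n − τ_data·x̄)/τ₀ = (7.6943·0.220417 − 0.163599·11.2) / 0.056818 = -0.136354/0.056818 ≈ -2.4.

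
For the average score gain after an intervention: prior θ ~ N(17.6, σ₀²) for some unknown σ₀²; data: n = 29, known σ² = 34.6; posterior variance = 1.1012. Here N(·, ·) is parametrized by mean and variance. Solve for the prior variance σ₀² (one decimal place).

σ₀² = 14.3

For the Normal–Normal model with known σ², precisions add: τ_n = τ₀ + n/σ².
So 1/σ₀² = 1/1.1012 − 29/34.6 = 0.908100 − 0.838150 = 0.069950.
Hence σ₀² = 1/0.069950 ≈ 14.3.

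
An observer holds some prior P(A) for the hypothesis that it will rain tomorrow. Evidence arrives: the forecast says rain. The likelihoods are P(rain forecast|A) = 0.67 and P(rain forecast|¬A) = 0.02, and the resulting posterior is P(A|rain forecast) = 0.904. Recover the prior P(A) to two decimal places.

P(A) = 0.22

Bayes' rule in odds form gives O(A|E) = O(A)·[P(E|A)/P(E|¬A)], hence O(A) = O(A|E)/LR.
Posterior odds = 0.904/(1−0.904) = 9.4167. LR = 0.67/0.02 = 33.5000.
Prior odds = 9.4167/33.5000 = 0.2811, so P(A) = 0.2811/(1+0.2811) ≈ 0.22.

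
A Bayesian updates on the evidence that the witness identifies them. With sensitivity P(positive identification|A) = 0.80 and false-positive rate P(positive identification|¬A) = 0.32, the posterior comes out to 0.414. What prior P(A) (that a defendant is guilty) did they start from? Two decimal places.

Bayes' rule in odds form gives O(A|E) = O(A)·[P(E|A)/P(E|¬A)], hence O(A) = O(A|E)/LR.
Posterior odds = 0.414/(1−0.414) = 0.7065. LR = 0.80/0.32 = 2.5000.
Prior odds = 0.7065/2.5000 = 0.2826, so P(A) = 0.2826/(1+0.2826) ≈ 0.22.

P(A) = 0.22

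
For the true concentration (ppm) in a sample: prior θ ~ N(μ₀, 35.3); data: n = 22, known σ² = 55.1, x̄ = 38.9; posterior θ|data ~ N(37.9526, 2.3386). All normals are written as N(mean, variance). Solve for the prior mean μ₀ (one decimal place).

μ₀ = 24.6

With known observation variance, the Normal–Normal posterior has precision τ_n = τ₀ + n/σ² and mean μ_n = (τ₀μ₀ + (n/σ²)x̄)/τ_n.
Here τ₀ = 1/35.3 = 0.028329 and τ_data = 22/55.1 = 0.399274, so τ_n = 0.427603.
Rearranging for μ₀: μ₀ = (μ_n·τ_n − τ_data·x̄)/τ₀ = (37.9526·0.427603 − 0.399274·38.9) / 0.028329 = 0.696887/0.028329 ≈ 24.6.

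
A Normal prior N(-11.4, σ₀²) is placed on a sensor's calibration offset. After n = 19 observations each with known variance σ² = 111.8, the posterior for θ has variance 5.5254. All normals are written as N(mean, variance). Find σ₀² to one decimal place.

Posterior precision equals prior precision plus data precision: 1/σ_n² = 1/σ₀² + n/σ².
So 1/σ₀² = 1/5.5254 − 19/111.8 = 0.180982 − 0.169946 = 0.011036.
Hence σ₀² = 1/0.011036 ≈ 90.6.

σ₀² = 90.6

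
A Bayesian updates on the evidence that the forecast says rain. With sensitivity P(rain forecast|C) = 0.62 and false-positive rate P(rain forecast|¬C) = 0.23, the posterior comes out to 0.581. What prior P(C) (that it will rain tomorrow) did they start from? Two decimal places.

P(C) = 0.34

In odds form, posterior odds = prior odds × likelihood ratio, so prior odds = posterior odds ÷ LR.
Posterior odds = 0.581/(1−0.581) = 1.3866. LR = 0.62/0.23 = 2.6957.
Prior odds = 1.3866/2.6957 = 0.5144, so P(C) = 0.5144/(1+0.5144) ≈ 0.34.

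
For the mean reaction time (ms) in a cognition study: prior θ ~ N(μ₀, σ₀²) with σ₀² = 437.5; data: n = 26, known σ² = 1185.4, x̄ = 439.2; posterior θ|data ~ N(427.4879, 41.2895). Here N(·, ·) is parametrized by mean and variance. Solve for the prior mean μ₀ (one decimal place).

μ₀ = 315.1

With known observation variance, the Normal–Normal posterior has precision τ_n = τ₀ + n/σ² and mean μ_n = (τ₀μ₀ + (n/σ²)x̄)/τ_n.
Here τ₀ = 1/437.5 = 0.002286 and τ_data = 26/1185.4 = 0.021934, so τ_n = 0.024220.
Rearranging for μ₀: μ₀ = (μ_n·τ_n − τ_data·x̄)/τ₀ = (427.4879·0.024220 − 0.021934·439.2) / 0.002286 = 0.720344/0.002286 ≈ 315.1.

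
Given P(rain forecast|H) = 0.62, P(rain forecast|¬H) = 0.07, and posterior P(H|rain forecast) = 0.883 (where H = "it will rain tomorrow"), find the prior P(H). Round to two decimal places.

In odds form, posterior odds = prior odds × likelihood ratio, so prior odds = posterior odds ÷ LR.
Posterior odds = 0.883/(1−0.883) = 7.5470. LR = 0.62/0.07 = 8.8571.
Prior odds = 7.5470/8.8571 = 0.8521, so P(H) = 0.8521/(1+0.8521) ≈ 0.46.

P(H) = 0.46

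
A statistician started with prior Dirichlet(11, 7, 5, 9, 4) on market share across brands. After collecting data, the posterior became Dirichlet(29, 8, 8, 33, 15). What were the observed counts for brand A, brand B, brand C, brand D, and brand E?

counts (18, 1, 3, 24, 11)

For a Dirichlet(α) prior with multinomial counts c, the posterior is Dirichlet(α + c) componentwise.
Counts are posterior − prior componentwise: 29−11=18, 8−7=1, 8−5=3, 33−9=24, 15−4=11.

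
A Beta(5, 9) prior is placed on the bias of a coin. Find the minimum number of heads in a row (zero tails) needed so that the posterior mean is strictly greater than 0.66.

After k heads and 0 tails the posterior is Beta(5+k, 9), with mean (5+k)/(5+9+k).
Set (5+k)/(14+k) > 0.66 and solve: k > (0.66·14 − 5)/(1 − 0.66) = 12.471.
The smallest integer exceeding 12.471 is 13, and checking k=13: (18)/(27) = 0.6667 > 0.66.

k = 13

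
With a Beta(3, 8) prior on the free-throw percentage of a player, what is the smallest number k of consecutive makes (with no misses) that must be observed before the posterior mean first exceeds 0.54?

After k makes and 0 misses the posterior is Beta(3+k, 8), with mean (3+k)/(3+8+k).
Set (3+k)/(11+k) > 0.54 and solve: k > (0.54·11 − 3)/(1 − 0.54) = 6.391.
The smallest integer exceeding 6.391 is 7, and checking k=7: (10)/(18) = 0.5556 > 0.54.

k = 7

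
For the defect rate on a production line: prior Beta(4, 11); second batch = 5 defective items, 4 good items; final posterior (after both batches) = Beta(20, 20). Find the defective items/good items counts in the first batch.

Sequential conjugate updates are equivalent to a single update on the pooled data, so total successes = posterior α − prior α and total failures = posterior β − prior β.
Total across both batches: 20−4=16 defective items, 20−11=9 good items.
Subtract the second batch: 16−5=11 defective items and 9−4=5 good items.

11 defective items and 5 good items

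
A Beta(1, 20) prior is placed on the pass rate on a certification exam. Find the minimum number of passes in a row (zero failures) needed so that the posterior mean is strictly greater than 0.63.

After k passes and 0 failures the posterior is Beta(1+k, 20), with mean (1+k)/(1+20+k).
Set (1+k)/(21+k) > 0.63 and solve: k > (0.63·21 − 1)/(1 − 0.63) = 33.054.
The smallest integer exceeding 33.054 is 34, and checking k=34: (35)/(55) = 0.6364 > 0.63.

k = 34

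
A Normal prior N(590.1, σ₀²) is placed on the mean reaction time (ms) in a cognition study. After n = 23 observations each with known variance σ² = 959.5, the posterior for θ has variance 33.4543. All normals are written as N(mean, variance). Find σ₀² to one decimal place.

σ₀² = 168.9

Posterior precision equals prior precision plus data precision: 1/σ_n² = 1/σ₀² + n/σ².
So 1/σ₀² = 1/33.4543 − 23/959.5 = 0.029892 − 0.023971 = 0.005921.
Hence σ₀² = 1/0.005921 ≈ 168.9.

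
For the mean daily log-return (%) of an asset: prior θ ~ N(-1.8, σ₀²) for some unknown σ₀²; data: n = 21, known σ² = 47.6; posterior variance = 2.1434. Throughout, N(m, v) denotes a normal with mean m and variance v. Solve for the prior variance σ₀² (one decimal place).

σ₀² = 39.4

Posterior precision equals prior precision plus data precision: 1/σ_n² = 1/σ₀² + n/σ².
So 1/σ₀² = 1/2.1434 − 21/47.6 = 0.466548 − 0.441176 = 0.025372.
Hence σ₀² = 1/0.025372 ≈ 39.4.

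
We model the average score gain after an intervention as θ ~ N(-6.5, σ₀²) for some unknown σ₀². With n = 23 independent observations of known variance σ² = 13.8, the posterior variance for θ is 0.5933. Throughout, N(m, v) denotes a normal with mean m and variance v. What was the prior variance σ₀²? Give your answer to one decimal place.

Posterior precision equals prior precision plus data precision: 1/σ_n² = 1/σ₀² + n/σ².
So 1/σ₀² = 1/0.5933 − 23/13.8 = 1.685488 − 1.666667 = 0.018821.
Hence σ₀² = 1/0.018821 ≈ 53.1.

σ₀² = 53.1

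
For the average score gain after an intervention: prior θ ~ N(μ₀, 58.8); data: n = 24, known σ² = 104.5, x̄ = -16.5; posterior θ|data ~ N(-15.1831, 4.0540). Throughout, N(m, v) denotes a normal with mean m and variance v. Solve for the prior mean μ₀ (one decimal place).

With known observation variance, the Normal–Normal posterior has precision τ_n = τ₀ + n/σ² and mean μ_n = (τ₀μ₀ + (n/σ²)x̄)/τ_n.
Here τ₀ = 1/58.8 = 0.017007 and τ_data = 24/104.5 = 0.229665, so τ_n = 0.246672.
Rearranging for μ₀: μ₀ = (μ_n·τ_n − τ_data·x̄)/τ₀ = (-15.1831·0.246672 − 0.229665·-16.5) / 0.017007 = 0.044227/0.017007 ≈ 2.6.

μ₀ = 2.6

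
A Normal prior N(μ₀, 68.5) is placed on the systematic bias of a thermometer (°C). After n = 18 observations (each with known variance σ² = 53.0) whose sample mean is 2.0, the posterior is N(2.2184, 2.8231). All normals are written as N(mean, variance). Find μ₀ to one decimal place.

μ₀ = 7.3

With known observation variance, the Normal–Normal posterior has precision τ_n = τ₀ + n/σ² and mean μ_n = (τ₀μ₀ + (n/σ²)x̄)/τ_n.
Here τ₀ = 1/68.5 = 0.014599 and τ_data = 18/53.0 = 0.339623, so τ_n = 0.354222.
Rearranging for μ₀: μ₀ = (μ_n·τ_n − τ_data·x̄)/τ₀ = (2.2184·0.354222 − 0.339623·2.0) / 0.014599 = 0.106560/0.014599 ≈ 7.3.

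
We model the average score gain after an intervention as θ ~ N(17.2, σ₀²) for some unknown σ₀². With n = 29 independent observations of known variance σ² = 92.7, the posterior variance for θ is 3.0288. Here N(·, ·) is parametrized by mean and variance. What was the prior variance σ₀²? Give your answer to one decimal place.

σ₀² = 57.7

Posterior precision equals prior precision plus data precision: 1/σ_n² = 1/σ₀² + n/σ².
So 1/σ₀² = 1/3.0288 − 29/92.7 = 0.330164 − 0.312837 = 0.017327.
Hence σ₀² = 1/0.017327 ≈ 57.7.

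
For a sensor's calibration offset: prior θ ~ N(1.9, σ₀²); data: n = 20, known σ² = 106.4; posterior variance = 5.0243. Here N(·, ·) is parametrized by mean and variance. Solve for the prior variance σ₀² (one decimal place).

σ₀² = 90.4

Posterior precision equals prior precision plus data precision: 1/σ_n² = 1/σ₀² + n/σ².
So 1/σ₀² = 1/5.0243 − 20/106.4 = 0.199033 − 0.187970 = 0.011063.
Hence σ₀² = 1/0.011063 ≈ 90.4.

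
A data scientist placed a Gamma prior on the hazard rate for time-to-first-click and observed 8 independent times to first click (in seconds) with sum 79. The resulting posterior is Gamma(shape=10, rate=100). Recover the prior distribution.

Gamma(shape=2, rate=21)

For an exponential likelihood with a Gamma(α, β) prior on the rate, n observations with total T give posterior Gamma(α+n, β+T).
So α = 10 − 8 = 2 and β = 100 − 79 = 21.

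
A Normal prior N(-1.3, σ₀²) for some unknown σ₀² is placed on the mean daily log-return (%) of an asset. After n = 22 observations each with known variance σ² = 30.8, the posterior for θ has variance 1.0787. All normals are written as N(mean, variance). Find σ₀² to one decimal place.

σ₀² = 4.7

Posterior precision equals prior precision plus data precision: 1/σ_n² = 1/σ₀² + n/σ².
So 1/σ₀² = 1/1.0787 − 22/30.8 = 0.927042 − 0.714286 = 0.212756.
Hence σ₀² = 1/0.212756 ≈ 4.7.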